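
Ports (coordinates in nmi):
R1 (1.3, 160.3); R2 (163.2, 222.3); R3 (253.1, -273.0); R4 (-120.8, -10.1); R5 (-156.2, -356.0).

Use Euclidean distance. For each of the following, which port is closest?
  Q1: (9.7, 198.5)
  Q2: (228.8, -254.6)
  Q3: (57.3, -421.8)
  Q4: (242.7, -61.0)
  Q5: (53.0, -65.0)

Q1 at (9.7, 198.5):
  R1: √((-8.4)² + (-38.2)²) = √(70.560 + 1459.240) = 39.1 nmi
  R2: √((153.5)² + (23.8)²) = √(23562.250 + 566.440) = 155.3 nmi
  R3: √((243.4)² + (-471.5)²) = √(59243.560 + 222312.250) = 530.6 nmi
  R4: √((-130.5)² + (-208.6)²) = √(17030.250 + 43513.960) = 246.1 nmi
  R5: √((-165.9)² + (-554.5)²) = √(27522.810 + 307470.250) = 578.8 nmi
  → nearest: R1 (39.1 nmi)
Q2 at (228.8, -254.6):
  R1: √((-227.5)² + (414.9)²) = √(51756.250 + 172142.010) = 473.2 nmi
  R2: √((-65.6)² + (476.9)²) = √(4303.360 + 227433.610) = 481.4 nmi
  R3: √((24.3)² + (-18.4)²) = √(590.490 + 338.560) = 30.5 nmi
  R4: √((-349.6)² + (244.5)²) = √(122220.160 + 59780.250) = 426.6 nmi
  R5: √((-385.0)² + (-101.4)²) = √(148225.000 + 10281.960) = 398.1 nmi
  → nearest: R3 (30.5 nmi)
Q3 at (57.3, -421.8):
  R1: √((-56.0)² + (582.1)²) = √(3136.000 + 338840.410) = 584.8 nmi
  R2: √((105.9)² + (644.1)²) = √(11214.810 + 414864.810) = 652.7 nmi
  R3: √((195.8)² + (148.8)²) = √(38337.640 + 22141.440) = 245.9 nmi
  R4: √((-178.1)² + (411.7)²) = √(31719.610 + 169496.890) = 448.6 nmi
  R5: √((-213.5)² + (65.8)²) = √(45582.250 + 4329.640) = 223.4 nmi
  → nearest: R5 (223.4 nmi)
Q4 at (242.7, -61.0):
  R1: √((-241.4)² + (221.3)²) = √(58273.960 + 48973.690) = 327.5 nmi
  R2: √((-79.5)² + (283.3)²) = √(6320.250 + 80258.890) = 294.2 nmi
  R3: √((10.4)² + (-212.0)²) = √(108.160 + 44944.000) = 212.3 nmi
  R4: √((-363.5)² + (50.9)²) = √(132132.250 + 2590.810) = 367.0 nmi
  R5: √((-398.9)² + (-295.0)²) = √(159121.210 + 87025.000) = 496.1 nmi
  → nearest: R3 (212.3 nmi)
Q5 at (53.0, -65.0):
  R1: √((-51.7)² + (225.3)²) = √(2672.890 + 50760.090) = 231.2 nmi
  R2: √((110.2)² + (287.3)²) = √(12144.040 + 82541.290) = 307.7 nmi
  R3: √((200.1)² + (-208.0)²) = √(40040.010 + 43264.000) = 288.6 nmi
  R4: √((-173.8)² + (54.9)²) = √(30206.440 + 3014.010) = 182.3 nmi
  R5: √((-209.2)² + (-291.0)²) = √(43764.640 + 84681.000) = 358.4 nmi
  → nearest: R4 (182.3 nmi)

Q1→R1; Q2→R3; Q3→R5; Q4→R3; Q5→R4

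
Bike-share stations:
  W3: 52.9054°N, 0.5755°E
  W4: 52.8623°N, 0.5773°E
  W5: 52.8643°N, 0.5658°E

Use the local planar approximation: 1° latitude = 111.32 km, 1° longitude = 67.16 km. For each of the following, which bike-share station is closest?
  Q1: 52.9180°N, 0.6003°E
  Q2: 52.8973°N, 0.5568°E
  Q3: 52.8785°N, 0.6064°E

Q1 at 52.9180°N, 0.6003°E:
  W3: 2.1775 km
  W4: 6.3900 km
  W5: 6.4112 km
  → nearest: W3 (2.1775 km)
Q2 at 52.8973°N, 0.5568°E:
  W3: 1.5461 km
  W4: 4.1323 km
  W5: 3.7230 km
  → nearest: W3 (1.5461 km)
Q3 at 52.8785°N, 0.6064°E:
  W3: 3.6433 km
  W4: 2.6593 km
  W5: 3.1518 km
  → nearest: W4 (2.6593 km)

Q1→W3; Q2→W3; Q3→W4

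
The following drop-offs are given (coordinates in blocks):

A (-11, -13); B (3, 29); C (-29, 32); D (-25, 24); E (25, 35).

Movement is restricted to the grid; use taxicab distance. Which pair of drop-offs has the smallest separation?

Pairwise distances:
A–B: 56 blocks
A–C: 63 blocks
A–D: 51 blocks
A–E: 84 blocks
B–C: 35 blocks
B–D: 33 blocks
B–E: 28 blocks
C–D: 12 blocks
C–E: 57 blocks
D–E: 61 blocks
Closest pair: C–D at 12 blocks.

C and D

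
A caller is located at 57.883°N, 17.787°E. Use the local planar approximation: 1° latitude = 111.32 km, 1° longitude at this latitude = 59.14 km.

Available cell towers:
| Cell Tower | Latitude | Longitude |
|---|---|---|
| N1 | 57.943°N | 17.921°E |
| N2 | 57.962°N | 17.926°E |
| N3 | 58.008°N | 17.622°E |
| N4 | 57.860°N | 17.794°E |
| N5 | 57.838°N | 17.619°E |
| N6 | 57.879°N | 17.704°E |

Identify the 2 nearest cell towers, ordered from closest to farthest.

Distances from 57.883°N, 17.787°E:
N1: √((0.060·111.32)² + (0.134·59.14)²) = √(44.61171 + 62.80182) = 10.364 km
N2: √((0.079·111.32)² + (0.139·59.14)²) = √(77.33936 + 67.57596) = 12.038 km
N3: √((0.125·111.32)² + (-0.165·59.14)²) = √(193.62722 + 95.22052) = 16.996 km
N4: √((-0.023·111.32)² + (0.007·59.14)²) = √(6.55544 + 0.17138) = 2.594 km
N5: √((-0.045·111.32)² + (-0.168·59.14)²) = √(25.09409 + 98.71456) = 11.127 km
N6: √((-0.004·111.32)² + (-0.083·59.14)²) = √(0.19827 + 24.09455) = 4.929 km
Sorted: N4 (2.594 km) < N6 (4.929 km) < N1 (10.364 km) < N5 (11.127 km) < …

N4, N6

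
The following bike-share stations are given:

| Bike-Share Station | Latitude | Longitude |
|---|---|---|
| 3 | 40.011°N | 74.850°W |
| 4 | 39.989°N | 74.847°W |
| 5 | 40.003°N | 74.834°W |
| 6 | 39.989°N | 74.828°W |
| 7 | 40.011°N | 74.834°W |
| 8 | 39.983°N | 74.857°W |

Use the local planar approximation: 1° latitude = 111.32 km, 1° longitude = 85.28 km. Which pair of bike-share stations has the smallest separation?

Pairwise distances:
5–7: 0.891 km
4–8: 1.083 km
3–7: 1.364 km
4–6: 1.620 km
3–5: 1.629 km
5–6: 1.640 km
4–5: 1.913 km
3–4: 2.462 km
6–7: 2.502 km
6–8: 2.562 km
4–7: 2.688 km
5–8: 2.967 km
3–6: 3.085 km
3–8: 3.174 km
7–8: 3.683 km
Closest pair: 5–7 at 0.891 km.

5 and 7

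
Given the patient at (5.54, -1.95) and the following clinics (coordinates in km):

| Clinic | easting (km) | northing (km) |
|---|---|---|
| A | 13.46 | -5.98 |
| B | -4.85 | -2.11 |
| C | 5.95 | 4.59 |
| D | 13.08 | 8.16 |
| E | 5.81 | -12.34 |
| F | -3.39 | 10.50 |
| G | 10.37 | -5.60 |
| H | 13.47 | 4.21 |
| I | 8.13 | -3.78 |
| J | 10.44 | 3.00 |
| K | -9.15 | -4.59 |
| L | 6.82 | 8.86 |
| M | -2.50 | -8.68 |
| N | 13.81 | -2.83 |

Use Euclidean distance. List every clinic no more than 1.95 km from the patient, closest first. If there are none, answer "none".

Distances from (5.54, -1.95):
A: √((7.92)² + (-4.03)²) = √(62.72640 + 16.24090) = 8.886 km
B: √((-10.39)² + (-0.16)²) = √(107.95210 + 0.02560) = 10.391 km
C: √((0.41)² + (6.54)²) = √(0.16810 + 42.77160) = 6.553 km
D: √((7.54)² + (10.11)²) = √(56.85160 + 102.21210) = 12.612 km
E: √((0.27)² + (-10.39)²) = √(0.07290 + 107.95210) = 10.394 km
F: √((-8.93)² + (12.45)²) = √(79.74490 + 155.00250) = 15.321 km
G: √((4.83)² + (-3.65)²) = √(23.32890 + 13.32250) = 6.054 km
H: √((7.93)² + (6.16)²) = √(62.88490 + 37.94560) = 10.041 km
I: √((2.59)² + (-1.83)²) = √(6.70810 + 3.34890) = 3.171 km
J: √((4.90)² + (4.95)²) = √(24.01000 + 24.50250) = 6.965 km
K: √((-14.69)² + (-2.64)²) = √(215.79610 + 6.96960) = 14.925 km
L: √((1.28)² + (10.81)²) = √(1.63840 + 116.85610) = 10.886 km
M: √((-8.04)² + (-6.73)²) = √(64.64160 + 45.29290) = 10.485 km
N: √((8.27)² + (-0.88)²) = √(68.39290 + 0.77440) = 8.317 km
Threshold 1.95 km: none within range.

none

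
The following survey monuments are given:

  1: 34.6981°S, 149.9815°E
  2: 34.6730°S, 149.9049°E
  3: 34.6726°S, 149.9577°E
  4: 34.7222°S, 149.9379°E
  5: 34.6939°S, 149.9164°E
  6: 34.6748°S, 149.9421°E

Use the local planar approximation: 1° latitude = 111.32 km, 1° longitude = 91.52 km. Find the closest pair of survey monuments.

Pairwise distances:
1–2: √((0.0251·111.32)² + (-0.0766·91.52)²) = √(7.807174 + 49.146157) = 7.5467 km
1–3: √((0.0255·111.32)² + (-0.0238·91.52)²) = √(8.057991 + 4.744451) = 3.5780 km
1–4: √((-0.0241·111.32)² + (-0.0436·91.52)²) = √(7.197480 + 15.922271) = 4.8083 km
1–5: √((0.0042·111.32)² + (-0.0651·91.52)²) = √(0.218597 + 35.497192) = 5.9763 km
1–6: √((0.0233·111.32)² + (-0.0394·91.52)²) = √(6.727570 + 13.002428) = 4.4418 km
2–3: √((0.0004·111.32)² + (0.0528·91.52)²) = √(0.001983 + 23.350698) = 4.8325 km
2–4: √((-0.0492·111.32)² + (0.0330·91.52)²) = √(29.996916 + 9.121366) = 6.2545 km
2–5: √((-0.0209·111.32)² + (0.0115·91.52)²) = √(5.413012 + 1.107714) = 2.5536 km
2–6: √((-0.0018·111.32)² + (0.0372·91.52)²) = √(0.040151 + 11.590920) = 3.4104 km
3–4: √((-0.0496·111.32)² + (-0.0198·91.52)²) = √(30.486653 + 3.283692) = 5.8112 km
3–5: √((-0.0213·111.32)² + (-0.0413·91.52)²) = √(5.622191 + 14.286707) = 4.4619 km
3–6: √((-0.0022·111.32)² + (-0.0156·91.52)²) = √(0.059978 + 2.038362) = 1.4486 km
4–5: √((0.0283·111.32)² + (-0.0215·91.52)²) = √(9.924743 + 3.871765) = 3.7144 km
4–6: √((0.0474·111.32)² + (0.0042·91.52)²) = √(27.842170 + 0.147751) = 5.2906 km
5–6: √((0.0191·111.32)² + (0.0257·91.52)²) = √(4.520777 + 5.532205) = 3.1706 km
Closest pair: 3–6 at 1.4486 km.

3 and 6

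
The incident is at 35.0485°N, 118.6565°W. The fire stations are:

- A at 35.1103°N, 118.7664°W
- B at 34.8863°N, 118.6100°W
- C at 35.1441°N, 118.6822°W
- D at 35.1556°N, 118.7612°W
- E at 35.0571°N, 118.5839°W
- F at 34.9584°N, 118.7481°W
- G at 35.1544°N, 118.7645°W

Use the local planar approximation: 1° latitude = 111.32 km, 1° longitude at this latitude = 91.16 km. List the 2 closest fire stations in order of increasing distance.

Distances from 35.0485°N, 118.6565°W:
A: 12.1531 km
B: 18.5470 km
C: 10.8970 km
D: 15.2722 km
E: 6.6871 km
F: 13.0509 km
G: 15.3592 km
Sorted: E (6.6871 km) < C (10.8970 km) < A (12.1531 km) < F (13.0509 km) < …

E, C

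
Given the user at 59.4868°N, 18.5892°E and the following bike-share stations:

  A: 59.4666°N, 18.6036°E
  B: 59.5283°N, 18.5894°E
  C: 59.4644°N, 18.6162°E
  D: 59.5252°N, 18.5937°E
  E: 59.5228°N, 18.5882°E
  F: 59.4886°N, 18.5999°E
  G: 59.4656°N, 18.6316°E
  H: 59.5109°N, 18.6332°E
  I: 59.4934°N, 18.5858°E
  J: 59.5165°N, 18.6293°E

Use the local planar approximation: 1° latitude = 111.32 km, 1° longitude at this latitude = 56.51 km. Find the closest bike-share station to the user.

F

Distances from 59.4868°N, 18.5892°E:
A: √((-0.0202·111.32)² + (0.0144·56.51)²) = √(5.056490 + 0.662179) = 2.3914 km
B: √((0.0415·111.32)² + (0.0002·56.51)²) = √(21.342367 + 0.000128) = 4.6198 km
C: √((-0.0224·111.32)² + (0.0270·56.51)²) = √(6.217881 + 2.327974) = 2.9233 km
D: √((0.0384·111.32)² + (0.0045·56.51)²) = √(18.272957 + 0.064666) = 4.2822 km
E: √((0.0360·111.32)² + (-0.0010·56.51)²) = √(16.060217 + 0.003193) = 4.0079 km
F: √((0.0018·111.32)² + (0.0107·56.51)²) = √(0.040151 + 0.365610) = 0.6370 km
G: √((-0.0212·111.32)² + (0.0424·56.51)²) = √(5.569524 + 5.740931) = 3.3631 km
H: √((0.0241·111.32)² + (0.0440·56.51)²) = √(7.197480 + 6.182384) = 3.6578 km
I: √((0.0066·111.32)² + (-0.0034·56.51)²) = √(0.539802 + 0.036915) = 0.7594 km
J: √((0.0297·111.32)² + (0.0401·56.51)²) = √(10.930985 + 5.134987) = 4.0082 km
Minimum: F at 0.6370 km.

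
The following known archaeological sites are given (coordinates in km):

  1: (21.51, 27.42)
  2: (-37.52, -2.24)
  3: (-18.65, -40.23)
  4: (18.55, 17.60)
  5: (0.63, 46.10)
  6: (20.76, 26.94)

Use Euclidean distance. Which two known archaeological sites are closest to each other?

Pairwise distances:
1–6: √((-0.75)² + (-0.48)²) = √(0.5625 + 0.2304) = 0.89 km
4–6: √((2.21)² + (9.34)²) = √(4.8841 + 87.2356) = 9.60 km
1–4: √((-2.96)² + (-9.82)²) = √(8.7616 + 96.4324) = 10.26 km
5–6: √((20.13)² + (-19.16)²) = √(405.2169 + 367.1056) = 27.79 km
1–5: √((-20.88)² + (18.68)²) = √(435.9744 + 348.9424) = 28.02 km
4–5: √((-17.92)² + (28.50)²) = √(321.1264 + 812.2500) = 33.67 km
2–3: √((18.87)² + (-37.99)²) = √(356.0769 + 1443.2401) = 42.42 km
2–4: √((56.07)² + (19.84)²) = √(3143.8449 + 393.6256) = 59.48 km
2–5: √((38.15)² + (48.34)²) = √(1455.4225 + 2336.7556) = 61.58 km
2–6: √((58.28)² + (29.18)²) = √(3396.5584 + 851.4724) = 65.18 km
1–2: √((-59.03)² + (-29.66)²) = √(3484.5409 + 879.7156) = 66.06 km
3–4: √((37.20)² + (57.83)²) = √(1383.8400 + 3344.3089) = 68.76 km
3–6: √((39.41)² + (67.17)²) = √(1553.1481 + 4511.8089) = 77.88 km
1–3: √((-40.16)² + (-67.65)²) = √(1612.8256 + 4576.5225) = 78.67 km
3–5: √((19.28)² + (86.33)²) = √(371.7184 + 7452.8689) = 88.46 km
Closest pair: 1–6 at 0.89 km.

1 and 6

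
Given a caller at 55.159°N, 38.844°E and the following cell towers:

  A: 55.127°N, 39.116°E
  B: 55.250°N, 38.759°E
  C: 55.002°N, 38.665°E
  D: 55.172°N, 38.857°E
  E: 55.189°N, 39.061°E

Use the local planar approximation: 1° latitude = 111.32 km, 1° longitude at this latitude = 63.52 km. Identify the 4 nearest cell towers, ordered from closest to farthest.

D, B, E, A

Distances from 55.159°N, 38.844°E:
A: 17.641 km
B: 11.479 km
C: 20.850 km
D: 1.666 km
E: 14.183 km
Sorted: D (1.666 km) < B (11.479 km) < E (14.183 km) < A (17.641 km) < C (20.850 km)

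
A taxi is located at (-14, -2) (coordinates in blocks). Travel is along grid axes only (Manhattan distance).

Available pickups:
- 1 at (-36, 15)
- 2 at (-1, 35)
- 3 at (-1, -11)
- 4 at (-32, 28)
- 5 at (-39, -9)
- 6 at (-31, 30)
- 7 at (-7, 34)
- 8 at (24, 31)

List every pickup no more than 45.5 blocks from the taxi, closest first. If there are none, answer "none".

3, 5, 1, 7

Distances from (-14, -2):
1: |-22| + |17| = 22 + 17 = 39 blocks
2: |13| + |37| = 13 + 37 = 50 blocks
3: |13| + |-9| = 13 + 9 = 22 blocks
4: |-18| + |30| = 18 + 30 = 48 blocks
5: |-25| + |-7| = 25 + 7 = 32 blocks
6: |-17| + |32| = 17 + 32 = 49 blocks
7: |7| + |36| = 7 + 36 = 43 blocks
8: |38| + |33| = 38 + 33 = 71 blocks
Threshold 45.5 blocks: 3 (22 blocks), 5 (32 blocks), 1 (39 blocks), 7 (43 blocks) are within range.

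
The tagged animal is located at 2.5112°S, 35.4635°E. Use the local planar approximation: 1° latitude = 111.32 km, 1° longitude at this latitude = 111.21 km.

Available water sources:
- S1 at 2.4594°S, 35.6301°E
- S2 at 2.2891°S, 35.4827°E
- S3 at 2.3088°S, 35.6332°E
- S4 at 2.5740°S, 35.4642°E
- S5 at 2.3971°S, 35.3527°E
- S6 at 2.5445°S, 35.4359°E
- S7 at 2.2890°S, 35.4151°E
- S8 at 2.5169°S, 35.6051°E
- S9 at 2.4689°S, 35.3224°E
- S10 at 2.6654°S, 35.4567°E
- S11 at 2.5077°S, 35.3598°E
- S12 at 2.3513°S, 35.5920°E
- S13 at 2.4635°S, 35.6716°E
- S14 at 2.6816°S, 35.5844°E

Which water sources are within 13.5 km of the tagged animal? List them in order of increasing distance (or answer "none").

Distances from 2.5112°S, 35.4635°E:
S1: √((0.0518·111.32)² + (0.1666·111.21)²) = √(33.251092 + 343.271443) = 19.4042 km
S2: √((0.2221·111.32)² + (0.0192·111.21)²) = √(611.284681 + 4.559216) = 24.8162 km
S3: √((0.2024·111.32)² + (0.1697·111.21)²) = √(507.653531 + 356.165104) = 29.3908 km
S4: √((-0.0628·111.32)² + (0.0007·111.21)²) = √(48.872627 + 0.006060) = 6.9913 km
S5: √((0.1141·111.32)² + (-0.1108·111.21)²) = √(161.330947 + 151.833360) = 17.6964 km
S6: √((-0.0333·111.32)² + (-0.0276·111.21)²) = √(13.741523 + 9.421192) = 4.8128 km
S7: √((0.2222·111.32)² + (-0.0484·111.21)²) = √(611.835264 + 28.971995) = 25.3142 km
S8: √((-0.0057·111.32)² + (0.1416·111.21)²) = √(0.402621 + 247.978591) = 15.7601 km
S9: √((0.0423·111.32)² + (-0.1411·111.21)²) = √(22.173136 + 246.230422) = 16.3830 km
S10: √((-0.1542·111.32)² + (-0.0068·111.21)²) = √(294.655901 + 0.571881) = 17.1822 km
S11: √((0.0035·111.32)² + (-0.1037·111.21)²) = √(0.151804 + 132.998026) = 11.5391 km
S12: √((0.1599·111.32)² + (0.1285·111.21)²) = √(316.842421 + 204.217962) = 22.8267 km
S13: √((0.0477·111.32)² + (0.2081·111.21)²) = √(28.195718 + 535.589238) = 23.7442 km
S14: √((-0.1704·111.32)² + (0.1209·111.21)²) = √(359.820229 + 180.775796) = 23.2507 km
Threshold 13.5 km: S6 (4.8128 km), S4 (6.9913 km), S11 (11.5391 km) are within range.

S6, S4, S11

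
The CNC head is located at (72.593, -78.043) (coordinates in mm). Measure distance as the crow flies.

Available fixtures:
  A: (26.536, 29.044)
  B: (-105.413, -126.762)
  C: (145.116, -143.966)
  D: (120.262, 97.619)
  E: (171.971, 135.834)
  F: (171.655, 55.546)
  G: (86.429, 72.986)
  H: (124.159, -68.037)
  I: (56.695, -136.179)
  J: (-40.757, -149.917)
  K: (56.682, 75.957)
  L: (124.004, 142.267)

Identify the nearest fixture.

Distances from (72.593, -78.043):
A: 116.571 mm
B: 184.553 mm
C: 98.007 mm
D: 182.015 mm
E: 235.838 mm
F: 166.311 mm
G: 151.661 mm
H: 52.528 mm
I: 60.271 mm
J: 134.217 mm
K: 154.820 mm
L: 226.229 mm
Minimum: H at 52.528 mm.

H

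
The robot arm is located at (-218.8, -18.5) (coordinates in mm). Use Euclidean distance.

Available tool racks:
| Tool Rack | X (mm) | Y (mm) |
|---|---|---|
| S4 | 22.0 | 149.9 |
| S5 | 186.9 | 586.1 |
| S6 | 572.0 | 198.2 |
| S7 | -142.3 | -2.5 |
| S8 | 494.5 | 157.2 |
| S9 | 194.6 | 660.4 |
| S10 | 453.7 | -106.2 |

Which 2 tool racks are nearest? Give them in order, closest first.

Distances from (-218.8, -18.5):
S4: √((240.8)² + (168.4)²) = √(57984.640 + 28358.560) = 293.8 mm
S5: √((405.7)² + (604.6)²) = √(164592.490 + 365541.160) = 728.1 mm
S6: √((790.8)² + (216.7)²) = √(625364.640 + 46958.890) = 820.0 mm
S7: √((76.5)² + (16.0)²) = √(5852.250 + 256.000) = 78.2 mm
S8: √((713.3)² + (175.7)²) = √(508796.890 + 30870.490) = 734.6 mm
S9: √((413.4)² + (678.9)²) = √(170899.560 + 460905.210) = 794.9 mm
S10: √((672.5)² + (-87.7)²) = √(452256.250 + 7691.290) = 678.2 mm
Sorted: S7 (78.2 mm) < S4 (293.8 mm) < S10 (678.2 mm) < S5 (728.1 mm) < …

S7, S4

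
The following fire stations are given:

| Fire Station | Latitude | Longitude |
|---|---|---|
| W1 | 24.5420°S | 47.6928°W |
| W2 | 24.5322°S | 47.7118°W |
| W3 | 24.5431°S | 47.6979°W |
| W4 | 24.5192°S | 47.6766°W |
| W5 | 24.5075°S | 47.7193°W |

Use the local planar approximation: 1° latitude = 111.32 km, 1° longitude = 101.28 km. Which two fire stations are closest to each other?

W1 and W3

Pairwise distances:
W1–W2: √((0.0098·111.32)² + (-0.0190·101.28)²) = √(1.190141 + 3.703007) = 2.2120 km
W1–W3: √((-0.0011·111.32)² + (-0.0051·101.28)²) = √(0.014994 + 0.266801) = 0.5308 km
W1–W4: √((0.0228·111.32)² + (0.0162·101.28)²) = √(6.441931 + 2.692015) = 3.0222 km
W1–W5: √((0.0345·111.32)² + (-0.0265·101.28)²) = √(14.749747 + 7.203427) = 4.6854 km
W2–W3: √((-0.0109·111.32)² + (0.0139·101.28)²) = √(1.472310 + 1.981878) = 1.8585 km
W2–W4: √((0.0130·111.32)² + (0.0352·101.28)²) = √(2.094272 + 12.709624) = 3.8476 km
W2–W5: √((0.0247·111.32)² + (-0.0075·101.28)²) = √(7.560322 + 0.576992) = 2.8526 km
W3–W4: √((0.0239·111.32)² + (0.0213·101.28)²) = √(7.078516 + 4.653788) = 3.4252 km
W3–W5: √((0.0356·111.32)² + (-0.0214·101.28)²) = √(15.705306 + 4.697588) = 4.5170 km
W4–W5: √((0.0117·111.32)² + (-0.0427·101.28)²) = √(1.696360 + 18.702650) = 4.5165 km
Closest pair: W1–W3 at 0.5308 km.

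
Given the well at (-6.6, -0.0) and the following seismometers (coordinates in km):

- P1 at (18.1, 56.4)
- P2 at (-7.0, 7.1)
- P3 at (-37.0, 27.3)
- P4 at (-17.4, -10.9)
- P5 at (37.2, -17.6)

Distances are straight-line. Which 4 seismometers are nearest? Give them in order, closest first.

Distances from (-6.6, -0.0):
P1: √((24.7)² + (56.4)²) = √(610.090 + 3180.960) = 61.6 km
P2: √((-0.4)² + (7.1)²) = √(0.160 + 50.410) = 7.1 km
P3: √((-30.4)² + (27.3)²) = √(924.160 + 745.290) = 40.9 km
P4: √((-10.8)² + (-10.9)²) = √(116.640 + 118.810) = 15.3 km
P5: √((43.8)² + (-17.6)²) = √(1918.440 + 309.760) = 47.2 km
Sorted: P2 (7.1 km) < P4 (15.3 km) < P3 (40.9 km) < P5 (47.2 km) < P1 (61.6 km)

P2, P4, P3, P5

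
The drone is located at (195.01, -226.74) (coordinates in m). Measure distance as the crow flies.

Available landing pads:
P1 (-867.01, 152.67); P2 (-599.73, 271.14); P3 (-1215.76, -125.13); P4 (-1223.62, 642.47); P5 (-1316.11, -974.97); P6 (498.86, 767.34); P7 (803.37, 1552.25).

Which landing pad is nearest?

Distances from (195.01, -226.74):
P1: 1127.76 m
P2: 937.81 m
P3: 1414.42 m
P4: 1663.74 m
P5: 1686.22 m
P6: 1039.48 m
P7: 1880.13 m
Minimum: P2 at 937.81 m.

P2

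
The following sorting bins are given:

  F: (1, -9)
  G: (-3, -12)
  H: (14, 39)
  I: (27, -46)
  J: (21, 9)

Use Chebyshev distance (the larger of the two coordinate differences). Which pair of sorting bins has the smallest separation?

F and G

Pairwise distances:
F–G: 4
F–J: 20
G–J: 24
H–J: 30
G–I: 34
F–I: 37
F–H: 48
G–H: 51
I–J: 55
H–I: 85
Closest pair: F–G at 4.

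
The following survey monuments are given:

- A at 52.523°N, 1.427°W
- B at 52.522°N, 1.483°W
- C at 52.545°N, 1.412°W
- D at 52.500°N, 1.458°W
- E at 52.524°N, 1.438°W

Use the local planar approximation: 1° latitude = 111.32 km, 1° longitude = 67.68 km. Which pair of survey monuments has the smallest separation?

A and E

Pairwise distances:
A–E: 0.753 km
A–C: 2.651 km
C–E: 2.926 km
B–D: 2.977 km
D–E: 2.995 km
B–E: 3.054 km
A–D: 3.310 km
A–B: 3.792 km
B–C: 5.445 km
C–D: 5.898 km
Closest pair: A–E at 0.753 km.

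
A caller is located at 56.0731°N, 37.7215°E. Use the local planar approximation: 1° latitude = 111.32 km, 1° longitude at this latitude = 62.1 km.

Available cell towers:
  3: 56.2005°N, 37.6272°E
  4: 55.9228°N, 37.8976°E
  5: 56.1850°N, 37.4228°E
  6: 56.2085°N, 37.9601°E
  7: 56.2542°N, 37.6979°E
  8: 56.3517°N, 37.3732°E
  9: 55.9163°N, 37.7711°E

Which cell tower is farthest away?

Distances from 56.0731°N, 37.7215°E:
3: 15.3436 km
4: 19.9883 km
5: 22.3438 km
6: 21.1360 km
7: 20.2133 km
8: 37.8112 km
9: 17.7247 km
Maximum: 8 at 37.8112 km.

8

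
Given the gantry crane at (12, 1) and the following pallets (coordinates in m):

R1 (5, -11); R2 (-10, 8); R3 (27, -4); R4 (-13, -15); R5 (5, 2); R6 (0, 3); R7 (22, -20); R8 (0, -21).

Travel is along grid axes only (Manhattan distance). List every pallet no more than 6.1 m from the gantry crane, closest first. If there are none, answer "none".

none

Distances from (12, 1):
R1: |-7| + |-12| = 7 + 12 = 19 m
R2: |-22| + |7| = 22 + 7 = 29 m
R3: |15| + |-5| = 15 + 5 = 20 m
R4: |-25| + |-16| = 25 + 16 = 41 m
R5: |-7| + |1| = 7 + 1 = 8 m
R6: |-12| + |2| = 12 + 2 = 14 m
R7: |10| + |-21| = 10 + 21 = 31 m
R8: |-12| + |-22| = 12 + 22 = 34 m
Threshold 6.1 m: none within range.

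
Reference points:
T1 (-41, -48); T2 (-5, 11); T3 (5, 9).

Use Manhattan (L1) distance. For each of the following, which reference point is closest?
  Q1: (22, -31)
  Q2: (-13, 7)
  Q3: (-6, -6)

Q1→T3; Q2→T2; Q3→T2

Q1 at (22, -31):
  T1: 80
  T2: 69
  T3: 57
  → nearest: T3 (57)
Q2 at (-13, 7):
  T1: 83
  T2: 12
  T3: 20
  → nearest: T2 (12)
Q3 at (-6, -6):
  T1: 77
  T2: 18
  T3: 26
  → nearest: T2 (18)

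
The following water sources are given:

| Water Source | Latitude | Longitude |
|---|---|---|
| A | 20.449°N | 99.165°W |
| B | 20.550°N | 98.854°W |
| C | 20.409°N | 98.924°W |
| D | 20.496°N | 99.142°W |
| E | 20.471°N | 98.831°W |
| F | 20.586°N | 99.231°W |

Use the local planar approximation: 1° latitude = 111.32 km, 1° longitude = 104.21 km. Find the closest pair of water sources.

Pairwise distances:
A–B: √((0.101·111.32)² + (0.311·104.21)²) = √(126.41224 + 1050.36337) = 34.304 km
A–C: √((-0.040·111.32)² + (0.241·104.21)²) = √(19.82743 + 630.74364) = 25.506 km
A–D: √((0.047·111.32)² + (0.023·104.21)²) = √(27.37424 + 5.74479) = 5.755 km
A–E: √((0.022·111.32)² + (0.334·104.21)²) = √(5.99780 + 1211.46738) = 34.892 km
A–F: √((0.137·111.32)² + (-0.066·104.21)²) = √(232.58812 + 47.30496) = 16.730 km
B–C: √((-0.141·111.32)² + (-0.070·104.21)²) = √(246.36818 + 53.21265) = 17.308 km
B–D: √((-0.054·111.32)² + (-0.288·104.21)²) = √(36.13549 + 900.74896) = 30.609 km
B–E: √((-0.079·111.32)² + (0.023·104.21)²) = √(77.33936 + 5.74479) = 9.115 km
B–F: √((0.036·111.32)² + (-0.377·104.21)²) = √(16.06022 + 1543.48173) = 39.491 km
C–D: √((0.087·111.32)² + (-0.218·104.21)²) = √(93.79613 + 516.09753) = 24.696 km
C–E: √((0.062·111.32)² + (0.093·104.21)²) = √(47.63540 + 93.92575) = 11.898 km
C–F: √((0.177·111.32)² + (-0.307·104.21)²) = √(388.23343 + 1023.51814) = 37.573 km
D–E: √((-0.025·111.32)² + (0.311·104.21)²) = √(7.74509 + 1050.36337) = 32.529 km
D–F: √((0.090·111.32)² + (-0.089·104.21)²) = √(100.37635 + 86.01987) = 13.653 km
E–F: √((0.115·111.32)² + (-0.400·104.21)²) = √(163.88608 + 1737.55586) = 43.606 km
Closest pair: A–D at 5.755 km.

A and D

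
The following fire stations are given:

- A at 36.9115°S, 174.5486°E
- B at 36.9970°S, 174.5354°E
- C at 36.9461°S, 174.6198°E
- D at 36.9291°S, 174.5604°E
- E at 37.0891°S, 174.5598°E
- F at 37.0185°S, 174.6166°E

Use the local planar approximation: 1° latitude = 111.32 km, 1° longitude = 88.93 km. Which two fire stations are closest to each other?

A and D

Pairwise distances:
A–B: 9.5900 km
A–C: 7.4113 km
A–D: 2.2226 km
A–E: 19.7955 km
A–F: 13.3584 km
B–C: 9.4043 km
B–D: 7.8788 km
B–E: 10.4797 km
B–F: 7.6074 km
C–D: 5.6112 km
C–E: 16.7892 km
C–F: 8.0646 km
D–E: 17.8113 km
D–F: 11.1365 km
E–F: 9.3425 km
Closest pair: A–D at 2.2226 km.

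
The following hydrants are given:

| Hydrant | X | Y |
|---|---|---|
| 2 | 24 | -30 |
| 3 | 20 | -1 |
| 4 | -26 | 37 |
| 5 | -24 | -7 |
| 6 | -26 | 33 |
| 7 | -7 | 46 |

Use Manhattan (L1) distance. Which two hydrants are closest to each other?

4 and 6

Pairwise distances:
2–3: 33
2–4: 117
2–5: 71
2–6: 113
2–7: 107
3–4: 84
3–5: 50
3–6: 80
3–7: 74
4–5: 46
4–6: 4
4–7: 28
5–6: 42
5–7: 70
6–7: 32
Closest pair: 4–6 at 4.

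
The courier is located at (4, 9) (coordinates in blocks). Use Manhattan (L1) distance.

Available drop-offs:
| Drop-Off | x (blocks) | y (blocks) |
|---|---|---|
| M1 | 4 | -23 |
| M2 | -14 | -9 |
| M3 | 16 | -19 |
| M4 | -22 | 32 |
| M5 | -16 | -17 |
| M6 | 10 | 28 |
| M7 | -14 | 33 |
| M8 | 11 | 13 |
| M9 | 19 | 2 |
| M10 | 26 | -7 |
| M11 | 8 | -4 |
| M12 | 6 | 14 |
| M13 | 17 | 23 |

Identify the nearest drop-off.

M12

Distances from (4, 9):
M1: |0| + |-32| = 0 + 32 = 32 blocks
M2: |-18| + |-18| = 18 + 18 = 36 blocks
M3: |12| + |-28| = 12 + 28 = 40 blocks
M4: |-26| + |23| = 26 + 23 = 49 blocks
M5: |-20| + |-26| = 20 + 26 = 46 blocks
M6: |6| + |19| = 6 + 19 = 25 blocks
M7: |-18| + |24| = 18 + 24 = 42 blocks
M8: |7| + |4| = 7 + 4 = 11 blocks
M9: |15| + |-7| = 15 + 7 = 22 blocks
M10: |22| + |-16| = 22 + 16 = 38 blocks
M11: |4| + |-13| = 4 + 13 = 17 blocks
M12: |2| + |5| = 2 + 5 = 7 blocks
M13: |13| + |14| = 13 + 14 = 27 blocks
Minimum: M12 at 7 blocks.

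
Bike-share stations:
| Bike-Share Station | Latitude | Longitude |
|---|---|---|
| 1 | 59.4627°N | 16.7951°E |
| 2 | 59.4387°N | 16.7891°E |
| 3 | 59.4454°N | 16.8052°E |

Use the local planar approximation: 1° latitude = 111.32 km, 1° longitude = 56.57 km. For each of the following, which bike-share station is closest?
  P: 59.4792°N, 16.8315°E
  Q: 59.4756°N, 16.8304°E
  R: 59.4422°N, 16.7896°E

P at 59.4792°N, 16.8315°E:
  1: 2.7593 km
  2: 5.1068 km
  3: 4.0461 km
  → nearest: 1 (2.7593 km)
Q at 59.4756°N, 16.8304°E:
  1: 2.4596 km
  2: 4.7256 km
  3: 3.6516 km
  → nearest: 1 (2.4596 km)
R at 59.4422°N, 16.7896°E:
  1: 2.3032 km
  2: 0.3906 km
  3: 0.9517 km
  → nearest: 2 (0.3906 km)

P→1; Q→1; R→2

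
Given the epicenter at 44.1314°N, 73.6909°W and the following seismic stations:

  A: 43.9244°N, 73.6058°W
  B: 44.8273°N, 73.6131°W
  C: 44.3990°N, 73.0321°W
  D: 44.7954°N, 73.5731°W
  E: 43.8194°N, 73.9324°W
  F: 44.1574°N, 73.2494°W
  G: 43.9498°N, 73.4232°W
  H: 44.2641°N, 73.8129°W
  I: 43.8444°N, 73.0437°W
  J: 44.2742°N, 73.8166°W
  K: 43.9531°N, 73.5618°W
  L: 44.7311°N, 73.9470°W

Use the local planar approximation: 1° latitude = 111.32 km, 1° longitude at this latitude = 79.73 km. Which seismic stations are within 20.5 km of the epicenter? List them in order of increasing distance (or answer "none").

Distances from 44.1314°N, 73.6909°W:
A: √((-0.2070·111.32)² + (0.0851·79.73)²) = √(530.990910 + 46.036537) = 24.0214 km
B: √((0.6959·111.32)² + (0.0778·79.73)²) = √(6001.227191 + 38.477135) = 77.7155 km
C: √((0.2676·111.32)² + (0.6588·79.73)²) = √(887.398343 + 2758.993702) = 60.3854 km
D: √((0.6640·111.32)² + (0.1178·79.73)²) = √(5463.646016 + 88.213308) = 74.5108 km
E: √((-0.3120·111.32)² + (-0.2415·79.73)²) = √(1206.300710 + 370.747130) = 39.7121 km
F: √((0.0260·111.32)² + (0.4415·79.73)²) = √(8.377088 + 1239.095969) = 35.3196 km
G: √((-0.1816·111.32)² + (0.2677·79.73)²) = √(408.675012 + 455.554426) = 29.3978 km
H: √((0.1327·111.32)² + (-0.1220·79.73)²) = √(218.216829 + 94.615696) = 17.6871 km
I: √((-0.2870·111.32)² + (0.6472·79.73)²) = √(1020.728377 + 2662.689621) = 60.6912 km
J: √((0.1428·111.32)² + (-0.1257·79.73)²) = √(252.698585 + 100.441707) = 18.7920 km
K: √((-0.1783·111.32)² + (0.1291·79.73)²) = √(393.957236 + 105.948793) = 22.3586 km
L: √((0.5997·111.32)² + (-0.2561·79.73)²) = √(4456.711208 + 416.929558) = 69.8115 km
Threshold 20.5 km: H (17.6871 km), J (18.7920 km) are within range.

H, J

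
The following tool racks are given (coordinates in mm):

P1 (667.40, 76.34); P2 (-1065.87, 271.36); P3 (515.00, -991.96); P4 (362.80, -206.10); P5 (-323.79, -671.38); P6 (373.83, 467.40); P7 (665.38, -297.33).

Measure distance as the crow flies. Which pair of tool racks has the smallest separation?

P4 and P7

Pairwise distances:
P1–P2: √((-1733.27)² + (195.02)²) = √(3004224.8929 + 38032.8004) = 1744.21 mm
P1–P3: √((-152.40)² + (-1068.30)²) = √(23225.7600 + 1141264.8900) = 1079.12 mm
P1–P4: √((-304.60)² + (-282.44)²) = √(92781.1600 + 79772.3536) = 415.40 mm
P1–P5: √((-991.19)² + (-747.72)²) = √(982457.6161 + 559085.1984) = 1241.59 mm
P1–P6: √((-293.57)² + (391.06)²) = √(86183.3449 + 152927.9236) = 488.99 mm
P1–P7: √((-2.02)² + (-373.67)²) = √(4.0804 + 139629.2689) = 373.68 mm
P2–P3: √((1580.87)² + (-1263.32)²) = √(2499149.9569 + 1595977.4224) = 2023.64 mm
P2–P4: √((1428.67)² + (-477.46)²) = √(2041097.9689 + 227968.0516) = 1506.34 mm
P2–P5: √((742.08)² + (-942.74)²) = √(550682.7264 + 888758.7076) = 1199.77 mm
P2–P6: √((1439.70)² + (196.04)²) = √(2072736.0900 + 38431.6816) = 1452.99 mm
P2–P7: √((1731.25)² + (-568.69)²) = √(2997226.5625 + 323408.3161) = 1822.26 mm
P3–P4: √((-152.20)² + (785.86)²) = √(23164.8400 + 617575.9396) = 800.46 mm
P3–P5: √((-838.79)² + (320.58)²) = √(703568.6641 + 102771.5364) = 897.96 mm
P3–P6: √((-141.17)² + (1459.36)²) = √(19928.9689 + 2129731.6096) = 1466.17 mm
P3–P7: √((150.38)² + (694.63)²) = √(22614.1444 + 482510.8369) = 710.72 mm
P4–P5: √((-686.59)² + (-465.28)²) = √(471405.8281 + 216485.4784) = 829.39 mm
P4–P6: √((11.03)² + (673.50)²) = √(121.6609 + 453602.2500) = 673.59 mm
P4–P7: √((302.58)² + (-91.23)²) = √(91554.6564 + 8322.9129) = 316.03 mm
P5–P6: √((697.62)² + (1138.78)²) = √(486673.6644 + 1296819.8884) = 1335.48 mm
P5–P7: √((989.17)² + (374.05)²) = √(978457.2889 + 139913.4025) = 1057.53 mm
P6–P7: √((291.55)² + (-764.73)²) = √(85001.4025 + 584811.9729) = 818.42 mm
Closest pair: P4–P7 at 316.03 mm.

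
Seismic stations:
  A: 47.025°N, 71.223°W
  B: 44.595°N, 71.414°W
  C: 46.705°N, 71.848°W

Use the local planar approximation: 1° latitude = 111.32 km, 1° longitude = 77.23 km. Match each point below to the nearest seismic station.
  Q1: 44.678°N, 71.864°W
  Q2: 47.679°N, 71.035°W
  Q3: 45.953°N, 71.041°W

Q1→B; Q2→A; Q3→C

Q1 at 44.678°N, 71.864°W:
  A: 265.917 km
  B: 35.961 km
  C: 225.649 km
  → nearest: B (35.961 km)
Q2 at 47.679°N, 71.035°W:
  A: 74.237 km
  B: 344.556 km
  C: 125.293 km
  → nearest: A (74.237 km)
Q3 at 45.953°N, 71.041°W:
  A: 120.160 km
  B: 153.893 km
  C: 104.366 km
  → nearest: C (104.366 km)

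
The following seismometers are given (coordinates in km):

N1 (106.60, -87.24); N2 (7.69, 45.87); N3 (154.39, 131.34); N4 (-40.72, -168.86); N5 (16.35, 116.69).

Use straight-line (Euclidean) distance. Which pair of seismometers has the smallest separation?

Pairwise distances:
N2–N5: √((8.66)² + (70.82)²) = √(74.9956 + 5015.4724) = 71.35 km
N3–N5: √((-138.04)² + (-14.65)²) = √(19055.0416 + 214.6225) = 138.82 km
N1–N2: √((-98.91)² + (133.11)²) = √(9783.1881 + 17718.2721) = 165.84 km
N1–N4: √((-147.32)² + (-81.62)²) = √(21703.1824 + 6661.8244) = 168.42 km
N2–N3: √((146.70)² + (85.47)²) = √(21520.8900 + 7305.1209) = 169.78 km
N2–N4: √((-48.41)² + (-214.73)²) = √(2343.5281 + 46108.9729) = 220.12 km
N1–N5: √((-90.25)² + (203.93)²) = √(8145.0625 + 41587.4449) = 223.01 km
N1–N3: √((47.79)² + (218.58)²) = √(2283.8841 + 47777.2164) = 223.74 km
N4–N5: √((57.07)² + (285.55)²) = √(3256.9849 + 81538.8025) = 291.20 km
N3–N4: √((-195.11)² + (-300.20)²) = √(38067.9121 + 90120.0400) = 358.03 km
Closest pair: N2–N5 at 71.35 km.

N2 and N5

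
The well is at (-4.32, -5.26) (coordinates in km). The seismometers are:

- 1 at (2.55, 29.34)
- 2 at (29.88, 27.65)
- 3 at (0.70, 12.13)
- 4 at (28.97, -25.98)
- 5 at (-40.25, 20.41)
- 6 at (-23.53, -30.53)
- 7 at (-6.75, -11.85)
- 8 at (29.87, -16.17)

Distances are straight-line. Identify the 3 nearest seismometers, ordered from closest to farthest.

Distances from (-4.32, -5.26):
1: 35.28 km
2: 47.46 km
3: 18.10 km
4: 39.21 km
5: 44.16 km
6: 31.74 km
7: 7.02 km
8: 35.89 km
Sorted: 7 (7.02 km) < 3 (18.10 km) < 6 (31.74 km) < 1 (35.28 km) < 8 (35.89 km) < …

7, 3, 6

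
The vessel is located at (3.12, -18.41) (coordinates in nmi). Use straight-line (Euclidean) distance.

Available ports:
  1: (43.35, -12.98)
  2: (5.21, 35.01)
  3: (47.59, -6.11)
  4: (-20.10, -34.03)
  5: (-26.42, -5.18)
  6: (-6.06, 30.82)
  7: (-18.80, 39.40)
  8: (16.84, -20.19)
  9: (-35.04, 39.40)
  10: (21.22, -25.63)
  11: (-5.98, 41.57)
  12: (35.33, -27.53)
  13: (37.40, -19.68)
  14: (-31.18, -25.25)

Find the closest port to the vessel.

8

Distances from (3.12, -18.41):
1: 40.59 nmi
2: 53.46 nmi
3: 46.14 nmi
4: 27.98 nmi
5: 32.37 nmi
6: 50.08 nmi
7: 61.83 nmi
8: 13.83 nmi
9: 69.27 nmi
10: 19.49 nmi
11: 60.67 nmi
12: 33.48 nmi
13: 34.30 nmi
14: 34.98 nmi
Minimum: 8 at 13.83 nmi.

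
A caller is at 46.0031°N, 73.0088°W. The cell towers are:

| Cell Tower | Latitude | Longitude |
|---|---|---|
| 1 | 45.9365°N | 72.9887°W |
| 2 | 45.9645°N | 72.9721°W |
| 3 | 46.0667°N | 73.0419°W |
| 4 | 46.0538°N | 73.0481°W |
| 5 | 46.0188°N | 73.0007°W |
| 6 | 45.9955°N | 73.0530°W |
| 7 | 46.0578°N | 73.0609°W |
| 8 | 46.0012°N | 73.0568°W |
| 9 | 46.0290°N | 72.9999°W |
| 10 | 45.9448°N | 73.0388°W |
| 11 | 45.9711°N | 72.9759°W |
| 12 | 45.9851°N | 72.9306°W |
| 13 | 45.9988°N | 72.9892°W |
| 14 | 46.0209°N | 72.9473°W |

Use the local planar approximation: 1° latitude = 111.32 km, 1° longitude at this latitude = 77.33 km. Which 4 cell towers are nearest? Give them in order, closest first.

Distances from 46.0031°N, 73.0088°W:
1: √((-0.0666·111.32)² + (0.0201·77.33)²) = √(54.966091 + 2.415951) = 7.5751 km
2: √((-0.0386·111.32)² + (0.0367·77.33)²) = √(18.463796 + 8.054306) = 5.1496 km
3: √((0.0636·111.32)² + (-0.0331·77.33)²) = √(50.125720 + 6.551670) = 7.5284 km
4: √((0.0507·111.32)² + (-0.0393·77.33)²) = √(31.853878 + 9.235940) = 6.4101 km
5: √((0.0157·111.32)² + (0.0081·77.33)²) = √(3.054539 + 0.392343) = 1.8566 km
6: √((-0.0076·111.32)² + (-0.0442·77.33)²) = √(0.715770 + 11.682628) = 3.5211 km
7: √((0.0547·111.32)² + (-0.0521·77.33)²) = √(37.078405 + 16.231979) = 7.3014 km
8: √((-0.0019·111.32)² + (-0.0480·77.33)²) = √(0.044736 + 13.777756) = 3.7179 km
9: √((0.0259·111.32)² + (0.0089·77.33)²) = √(8.312773 + 0.473670) = 2.9642 km
10: √((-0.0583·111.32)² + (-0.0300·77.33)²) = √(42.119529 + 5.381936) = 6.8921 km
11: √((-0.0320·111.32)² + (0.0329·77.33)²) = √(12.689554 + 6.472735) = 4.3775 km
12: √((-0.0180·111.32)² + (0.0782·77.33)²) = √(4.015054 + 36.568700) = 6.3705 km
13: √((-0.0043·111.32)² + (0.0196·77.33)²) = √(0.229131 + 2.297249) = 1.5895 km
14: √((0.0178·111.32)² + (0.0615·77.33)²) = √(3.926326 + 22.617586) = 5.1521 km
Sorted: 13 (1.5895 km) < 5 (1.8566 km) < 9 (2.9642 km) < 6 (3.5211 km) < 8 (3.7179 km) < 11 (4.3775 km) < …

13, 5, 9, 6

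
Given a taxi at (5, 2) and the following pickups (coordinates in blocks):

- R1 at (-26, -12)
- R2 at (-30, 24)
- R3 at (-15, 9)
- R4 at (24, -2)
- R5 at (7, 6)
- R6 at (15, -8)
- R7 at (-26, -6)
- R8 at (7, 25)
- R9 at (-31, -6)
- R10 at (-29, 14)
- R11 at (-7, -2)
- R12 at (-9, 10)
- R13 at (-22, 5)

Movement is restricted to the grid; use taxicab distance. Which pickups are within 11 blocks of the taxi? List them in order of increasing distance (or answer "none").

Distances from (5, 2):
R1: 45 blocks
R2: 57 blocks
R3: 27 blocks
R4: 23 blocks
R5: 6 blocks
R6: 20 blocks
R7: 39 blocks
R8: 25 blocks
R9: 44 blocks
R10: 46 blocks
R11: 16 blocks
R12: 22 blocks
R13: 30 blocks
Threshold 11 blocks: R5 (6 blocks) is within range.

R5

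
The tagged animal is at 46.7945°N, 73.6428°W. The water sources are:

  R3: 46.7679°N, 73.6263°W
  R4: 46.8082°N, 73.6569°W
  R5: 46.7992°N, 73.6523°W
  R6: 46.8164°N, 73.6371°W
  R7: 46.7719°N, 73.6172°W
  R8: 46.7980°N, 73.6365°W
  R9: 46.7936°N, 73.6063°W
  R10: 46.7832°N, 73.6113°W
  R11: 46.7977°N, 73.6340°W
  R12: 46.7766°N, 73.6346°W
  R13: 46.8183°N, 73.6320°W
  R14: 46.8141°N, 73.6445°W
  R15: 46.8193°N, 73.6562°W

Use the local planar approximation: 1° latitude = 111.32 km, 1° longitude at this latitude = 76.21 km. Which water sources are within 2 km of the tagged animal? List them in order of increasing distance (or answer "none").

R8, R11, R5, R4

Distances from 46.7945°N, 73.6428°W:
R3: 3.2170 km
R4: 1.8656 km
R5: 0.8933 km
R6: 2.4763 km
R7: 3.1837 km
R8: 0.6183 km
R9: 2.7835 km
R10: 2.7102 km
R11: 0.7594 km
R12: 2.0883 km
R13: 2.7743 km
R14: 2.1857 km
R15: 2.9436 km
Threshold 2 km: R8 (0.6183 km), R11 (0.7594 km), R5 (0.8933 km), R4 (1.8656 km) are within range.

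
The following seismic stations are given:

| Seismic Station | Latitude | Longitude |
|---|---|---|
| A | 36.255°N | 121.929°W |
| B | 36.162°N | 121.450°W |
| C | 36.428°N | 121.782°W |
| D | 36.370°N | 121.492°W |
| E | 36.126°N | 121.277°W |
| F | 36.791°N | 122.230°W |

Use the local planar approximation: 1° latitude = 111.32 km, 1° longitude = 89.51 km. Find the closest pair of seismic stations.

B and E

Pairwise distances:
A–B: √((-0.093·111.32)² + (0.479·89.51)²) = √(107.17964 + 1838.29049) = 44.107 km
A–C: √((0.173·111.32)² + (0.147·89.51)²) = √(370.88443 + 173.13217) = 23.324 km
A–D: √((0.115·111.32)² + (0.437·89.51)²) = √(163.88608 + 1530.05129) = 41.157 km
A–E: √((-0.129·111.32)² + (0.652·89.51)²) = √(206.21764 + 3405.95029) = 60.101 km
A–F: √((0.536·111.32)² + (-0.301·89.51)²) = √(3560.21294 + 725.89885) = 65.468 km
B–C: √((0.266·111.32)² + (-0.332·89.51)²) = √(876.81843 + 883.11911) = 41.952 km
B–D: √((0.208·111.32)² + (-0.042·89.51)²) = √(536.13365 + 14.13324) = 23.458 km
B–E: √((-0.036·111.32)² + (0.173·89.51)²) = √(16.06022 + 239.79235) = 15.995 km
B–F: √((0.629·111.32)² + (-0.780·89.51)²) = √(4902.83961 + 4874.52520) = 98.881 km
C–D: √((-0.058·111.32)² + (0.290·89.51)²) = √(41.68717 + 673.81257) = 26.749 km
C–E: √((-0.302·111.32)² + (0.505·89.51)²) = √(1130.21296 + 2043.27053) = 56.334 km
C–F: √((0.363·111.32)² + (-0.448·89.51)²) = √(1632.90021 + 1608.04850) = 56.929 km
D–E: √((-0.244·111.32)² + (0.215·89.51)²) = √(737.77859 + 370.35655) = 33.289 km
D–F: √((0.421·111.32)² + (-0.738·89.51)²) = √(2196.39571 + 4363.70957) = 80.994 km
E–F: √((0.665·111.32)² + (-0.953·89.51)²) = √(5480.11517 + 7276.60693) = 112.946 km
Closest pair: B–E at 15.995 km.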